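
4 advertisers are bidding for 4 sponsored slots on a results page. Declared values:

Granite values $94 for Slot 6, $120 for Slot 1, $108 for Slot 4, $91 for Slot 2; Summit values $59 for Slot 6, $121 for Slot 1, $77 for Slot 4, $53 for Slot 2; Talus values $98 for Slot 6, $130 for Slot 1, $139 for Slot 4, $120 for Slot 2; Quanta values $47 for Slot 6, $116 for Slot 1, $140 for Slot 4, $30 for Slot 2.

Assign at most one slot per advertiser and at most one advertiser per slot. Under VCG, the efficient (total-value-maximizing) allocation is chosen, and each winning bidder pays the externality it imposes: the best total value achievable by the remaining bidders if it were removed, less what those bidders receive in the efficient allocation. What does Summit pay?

Summit pays $26.

Efficient allocation: Granite→Slot 6 ($94), Summit→Slot 1 ($121), Talus→Slot 2 ($120), Quanta→Slot 4 ($140); total welfare W = $475.
Summit receives Slot 1 at value $121, so the others get W − 121 = $354.
Without Summit: best allocation of the remaining 3 bidders over all 4 slots is Granite→Slot 1 ($120), Talus→Slot 2 ($120), Quanta→Slot 4 ($140), total $380.
VCG payment = (others' best without Summit) − (others' welfare with Summit) = 380 − 354 = $26.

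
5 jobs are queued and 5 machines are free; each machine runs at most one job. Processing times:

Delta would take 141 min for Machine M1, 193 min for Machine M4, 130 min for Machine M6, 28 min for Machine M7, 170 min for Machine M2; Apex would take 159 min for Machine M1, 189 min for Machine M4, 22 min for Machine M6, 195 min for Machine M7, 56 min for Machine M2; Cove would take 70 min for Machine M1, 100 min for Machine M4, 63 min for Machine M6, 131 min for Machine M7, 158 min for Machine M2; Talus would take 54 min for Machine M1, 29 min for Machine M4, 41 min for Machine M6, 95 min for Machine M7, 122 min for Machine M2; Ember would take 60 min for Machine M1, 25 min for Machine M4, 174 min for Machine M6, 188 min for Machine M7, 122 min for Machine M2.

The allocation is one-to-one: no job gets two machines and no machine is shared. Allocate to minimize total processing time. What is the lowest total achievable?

Optimal: Delta→Machine M7 (28 min), Apex→Machine M2 (56 min), Cove→Machine M1 (70 min), Talus→Machine M6 (41 min), Ember→Machine M4 (25 min) — total 28+56+70+41+25 = 220 min.
Column-greedy (each machine in turn goes to its cheapest remaining job) gives 287 min, worse by 67.
Next-best assignment: Delta→Machine M7, Apex→Machine M2, Cove→Machine M6, Talus→Machine M1, Ember→Machine M4 = 226 min.
Checked against all permutations: 220 min is optimal.

Minimum total: 220 min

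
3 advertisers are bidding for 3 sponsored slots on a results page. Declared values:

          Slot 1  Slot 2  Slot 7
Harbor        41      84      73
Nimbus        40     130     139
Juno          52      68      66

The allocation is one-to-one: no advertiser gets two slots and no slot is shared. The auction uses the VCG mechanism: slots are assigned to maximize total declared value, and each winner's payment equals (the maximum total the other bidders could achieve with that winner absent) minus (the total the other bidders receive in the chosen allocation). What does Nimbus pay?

Efficient allocation: Harbor→Slot 2 ($84), Nimbus→Slot 7 ($139), Juno→Slot 1 ($52); total welfare W = $275.
Nimbus receives Slot 7 at value $139, so the others get W − 139 = $136.
Without Nimbus: best allocation of the remaining 2 bidders over all 3 slots is Harbor→Slot 2 ($84), Juno→Slot 7 ($66), total $150.
VCG payment = (others' best without Nimbus) − (others' welfare with Nimbus) = 150 − 136 = $14.

Nimbus pays $14.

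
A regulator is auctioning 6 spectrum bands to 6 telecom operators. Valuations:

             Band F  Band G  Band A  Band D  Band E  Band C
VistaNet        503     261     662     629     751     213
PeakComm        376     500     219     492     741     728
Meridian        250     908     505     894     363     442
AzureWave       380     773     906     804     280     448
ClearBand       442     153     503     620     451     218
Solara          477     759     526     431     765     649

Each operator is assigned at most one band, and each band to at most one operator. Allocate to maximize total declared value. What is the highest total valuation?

Maximum total: $4480M

This is a one-to-one assignment (maximum-weight bipartite matching).
Optimal: VistaNet→Band E ($751M), PeakComm→Band C ($728M), Meridian→Band D ($894M), AzureWave→Band A ($906M), ClearBand→Band F ($442M), Solara→Band G ($759M) — total 751+728+894+906+442+759 = $4480M.
Max-entry greedy (repeatedly take the single best remaining cell) gives $4378M, worse by 102.
Swapping AzureWave↔PeakComm (AzureWave→Band C $448M, PeakComm→Band A $219M) loses 967.
Every other assignment is strictly worse.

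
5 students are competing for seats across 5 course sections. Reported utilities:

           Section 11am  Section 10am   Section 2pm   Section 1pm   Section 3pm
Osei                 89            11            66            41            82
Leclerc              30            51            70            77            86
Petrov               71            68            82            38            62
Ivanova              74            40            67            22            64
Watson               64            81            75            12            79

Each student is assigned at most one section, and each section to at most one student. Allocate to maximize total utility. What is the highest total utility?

Optimal: Osei→Section 3pm (82 points), Leclerc→Section 1pm (77 points), Petrov→Section 2pm (82 points), Ivanova→Section 11am (74 points), Watson→Section 10am (81 points) — total 82+77+82+74+81 = 396 points.
Next-best assignment: Osei→Section 11am, Leclerc→Section 1pm, Petrov→Section 2pm, Ivanova→Section 3pm, Watson→Section 10am = 393 points.
No other one-to-one assignment exceeds 396 points.

Max total: 396 points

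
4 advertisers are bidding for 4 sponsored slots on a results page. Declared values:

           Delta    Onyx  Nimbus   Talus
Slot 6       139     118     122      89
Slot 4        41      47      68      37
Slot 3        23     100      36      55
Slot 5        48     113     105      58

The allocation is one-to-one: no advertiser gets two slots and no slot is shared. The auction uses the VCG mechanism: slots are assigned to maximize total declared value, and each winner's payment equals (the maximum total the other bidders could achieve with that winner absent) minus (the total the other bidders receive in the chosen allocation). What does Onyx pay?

Efficient allocation: Delta→Slot 6 ($139), Onyx→Slot 3 ($100), Nimbus→Slot 5 ($105), Talus→Slot 4 ($37); total welfare W = $381.
Onyx receives Slot 3 at value $100, so the others get W − 100 = $281.
Without Onyx: best allocation of the remaining 3 bidders over all 4 slots is Delta→Slot 6 ($139), Nimbus→Slot 5 ($105), Talus→Slot 3 ($55), total $299.
VCG payment = (others' best without Onyx) − (others' welfare with Onyx) = 299 − 281 = $18.

Onyx pays $18.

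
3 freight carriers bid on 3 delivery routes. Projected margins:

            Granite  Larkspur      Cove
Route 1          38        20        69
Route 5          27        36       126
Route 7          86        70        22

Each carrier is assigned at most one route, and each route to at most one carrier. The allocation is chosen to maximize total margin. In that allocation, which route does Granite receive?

Optimal: Granite→Route 1 ($38k), Larkspur→Route 7 ($70k), Cove→Route 5 ($126k) — total 38+70+126 = $234k.
Column-greedy (each route in turn goes to its best remaining carrier) gives $191k, worse by 43.
Next-best assignment: Granite→Route 7, Larkspur→Route 1, Cove→Route 5 = $232k.
Checked against all permutations: $234k is optimal.
Granite's own top route is Route 7 ($86k), but forcing Granite→Route 7 and reassigning the rest optimally gives only $232k — worse by 2.

Granite receives Route 1.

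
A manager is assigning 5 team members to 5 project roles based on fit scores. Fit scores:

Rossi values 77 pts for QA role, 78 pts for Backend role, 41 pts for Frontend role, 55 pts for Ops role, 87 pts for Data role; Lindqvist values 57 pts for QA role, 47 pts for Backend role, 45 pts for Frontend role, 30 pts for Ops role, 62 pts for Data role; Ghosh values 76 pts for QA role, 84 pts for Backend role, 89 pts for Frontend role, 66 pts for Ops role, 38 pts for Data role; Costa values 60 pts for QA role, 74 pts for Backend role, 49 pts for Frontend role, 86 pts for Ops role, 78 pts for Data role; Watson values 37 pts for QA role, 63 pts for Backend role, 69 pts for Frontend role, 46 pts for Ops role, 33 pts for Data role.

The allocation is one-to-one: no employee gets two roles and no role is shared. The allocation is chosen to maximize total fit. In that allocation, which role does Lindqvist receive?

Lindqvist receives QA role.

This is the linear assignment problem.
Optimal: Rossi→Data role (87 pts), Lindqvist→QA role (57 pts), Ghosh→Backend role (84 pts), Costa→Ops role (86 pts), Watson→Frontend role (69 pts) — total 87+57+84+86+69 = 383 pts.
Swapping Lindqvist↔Rossi (Lindqvist→Data role 62 pts, Rossi→QA role 77 pts) loses 5.
Lindqvist's own top role is Data role (62 pts), but forcing Lindqvist→Data role and reassigning the rest optimally gives only 378 pts — worse by 5.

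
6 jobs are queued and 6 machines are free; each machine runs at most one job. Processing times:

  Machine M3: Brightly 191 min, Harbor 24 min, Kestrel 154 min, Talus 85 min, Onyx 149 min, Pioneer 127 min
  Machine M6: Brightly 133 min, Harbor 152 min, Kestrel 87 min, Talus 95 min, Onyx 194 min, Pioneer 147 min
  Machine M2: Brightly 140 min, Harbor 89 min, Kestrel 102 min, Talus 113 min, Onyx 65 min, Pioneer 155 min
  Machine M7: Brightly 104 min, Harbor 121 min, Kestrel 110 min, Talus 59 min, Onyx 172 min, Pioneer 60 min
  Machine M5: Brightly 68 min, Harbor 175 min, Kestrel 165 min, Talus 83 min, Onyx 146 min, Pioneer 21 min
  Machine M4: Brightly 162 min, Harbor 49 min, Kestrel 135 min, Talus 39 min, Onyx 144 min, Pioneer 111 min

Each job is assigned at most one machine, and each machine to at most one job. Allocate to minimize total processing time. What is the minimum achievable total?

Min total: 340 min

Optimal: Brightly→Machine M7 (104 min), Harbor→Machine M3 (24 min), Kestrel→Machine M6 (87 min), Talus→Machine M4 (39 min), Onyx→Machine M2 (65 min), Pioneer→Machine M5 (21 min) — total 104+24+87+39+65+21 = 340 min.
Column-greedy (each machine in turn goes to its cheapest remaining job) gives 418 min, worse by 78.
No other one-to-one assignment undercuts 340 min.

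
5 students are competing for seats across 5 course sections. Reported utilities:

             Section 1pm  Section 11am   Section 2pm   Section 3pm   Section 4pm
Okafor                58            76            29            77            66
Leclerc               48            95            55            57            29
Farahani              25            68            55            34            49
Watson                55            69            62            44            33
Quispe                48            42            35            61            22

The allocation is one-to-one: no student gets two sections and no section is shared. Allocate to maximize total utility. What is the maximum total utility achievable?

Max total: 332 points

This is the linear assignment problem.
Optimal: Okafor→Section 4pm (66 points), Leclerc→Section 11am (95 points), Farahani→Section 2pm (55 points), Watson→Section 1pm (55 points), Quispe→Section 3pm (61 points) — total 66+95+55+55+61 = 332 points.
Max-entry greedy (repeatedly take the single best remaining cell) gives 331 points, worse by 1.
Checked against all permutations: 332 points is optimal.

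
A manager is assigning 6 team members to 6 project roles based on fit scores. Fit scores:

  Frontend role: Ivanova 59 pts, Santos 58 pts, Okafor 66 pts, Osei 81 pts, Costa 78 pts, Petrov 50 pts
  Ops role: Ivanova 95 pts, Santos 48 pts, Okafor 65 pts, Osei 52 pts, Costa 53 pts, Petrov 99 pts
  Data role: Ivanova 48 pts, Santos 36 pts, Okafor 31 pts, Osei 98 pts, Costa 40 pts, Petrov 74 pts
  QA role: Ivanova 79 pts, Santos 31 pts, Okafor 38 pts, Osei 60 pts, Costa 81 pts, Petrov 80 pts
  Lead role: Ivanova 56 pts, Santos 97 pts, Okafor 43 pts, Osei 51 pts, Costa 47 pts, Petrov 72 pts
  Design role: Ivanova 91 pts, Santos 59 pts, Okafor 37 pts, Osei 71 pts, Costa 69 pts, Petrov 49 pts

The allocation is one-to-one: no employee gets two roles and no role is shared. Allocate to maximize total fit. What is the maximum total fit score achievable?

Treat this as an assignment problem: match each employee to one role.
Optimal: Ivanova→Design role (91 pts), Santos→Lead role (97 pts), Okafor→Frontend role (66 pts), Osei→Data role (98 pts), Costa→QA role (81 pts), Petrov→Ops role (99 pts) — total 91+97+66+98+81+99 = 532 pts.

Maximum total: 532 pts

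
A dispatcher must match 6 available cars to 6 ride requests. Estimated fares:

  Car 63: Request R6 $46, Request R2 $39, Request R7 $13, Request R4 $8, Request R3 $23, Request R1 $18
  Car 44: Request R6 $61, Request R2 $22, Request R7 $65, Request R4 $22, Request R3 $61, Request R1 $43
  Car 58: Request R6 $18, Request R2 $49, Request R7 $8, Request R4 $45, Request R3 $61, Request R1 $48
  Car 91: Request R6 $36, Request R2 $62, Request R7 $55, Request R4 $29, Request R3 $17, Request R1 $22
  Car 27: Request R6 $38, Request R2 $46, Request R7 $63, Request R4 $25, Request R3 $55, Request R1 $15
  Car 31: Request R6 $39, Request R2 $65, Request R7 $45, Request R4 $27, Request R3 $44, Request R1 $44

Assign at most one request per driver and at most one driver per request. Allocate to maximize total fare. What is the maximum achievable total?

Optimal: Car 63→Request R6 ($46), Car 44→Request R3 ($61), Car 58→Request R4 ($45), Car 91→Request R2 ($62), Car 27→Request R7 ($63), Car 31→Request R1 ($44) — total 46+61+45+62+63+44 = $321.
Column-greedy (each request in turn goes to its best remaining driver) gives $279, worse by 42.
Next-best assignment: Car 63→Request R6, Car 44→Request R7, Car 58→Request R4, Car 91→Request R2, Car 27→Request R3, Car 31→Request R1 = $317.

Maximum total: $321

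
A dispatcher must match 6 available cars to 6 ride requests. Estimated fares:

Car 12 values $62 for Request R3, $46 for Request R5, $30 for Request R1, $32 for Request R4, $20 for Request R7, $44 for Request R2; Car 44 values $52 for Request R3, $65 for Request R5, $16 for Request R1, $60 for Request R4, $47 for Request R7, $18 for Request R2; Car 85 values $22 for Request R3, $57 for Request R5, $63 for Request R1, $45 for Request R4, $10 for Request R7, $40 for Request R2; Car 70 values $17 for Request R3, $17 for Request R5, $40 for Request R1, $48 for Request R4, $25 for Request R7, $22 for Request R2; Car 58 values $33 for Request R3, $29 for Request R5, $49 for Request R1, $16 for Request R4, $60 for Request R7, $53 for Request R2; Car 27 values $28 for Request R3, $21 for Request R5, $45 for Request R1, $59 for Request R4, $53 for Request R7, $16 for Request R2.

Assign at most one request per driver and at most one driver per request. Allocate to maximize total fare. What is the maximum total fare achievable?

Maximum total: $344

Optimal: Car 12→Request R3 ($62), Car 44→Request R5 ($65), Car 85→Request R1 ($63), Car 70→Request R4 ($48), Car 58→Request R2 ($53), Car 27→Request R7 ($53) — total 62+65+63+48+53+53 = $344.
Column-greedy (each request in turn goes to its best remaining driver) gives $331, worse by 13.
Swapping Car 58↔Car 27 (Car 58→Request R7 $60, Car 27→Request R2 $16) loses 30.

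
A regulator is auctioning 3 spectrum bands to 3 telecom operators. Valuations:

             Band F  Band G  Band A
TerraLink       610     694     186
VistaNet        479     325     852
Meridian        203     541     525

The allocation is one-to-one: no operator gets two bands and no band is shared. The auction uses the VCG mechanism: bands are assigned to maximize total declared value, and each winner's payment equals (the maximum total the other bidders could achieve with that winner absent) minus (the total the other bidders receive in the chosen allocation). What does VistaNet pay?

Efficient allocation: TerraLink→Band F ($610M), VistaNet→Band A ($852M), Meridian→Band G ($541M); total welfare W = $2003M.
VistaNet receives Band A at value $852M, so the others get W − 852 = $1151M.
Without VistaNet: best allocation of the remaining 2 bidders over all 3 bands is TerraLink→Band G ($694M), Meridian→Band A ($525M), total $1219M.
VCG payment = (others' best without VistaNet) − (others' welfare with VistaNet) = 1219 − 1151 = $68M.

VistaNet pays $68M.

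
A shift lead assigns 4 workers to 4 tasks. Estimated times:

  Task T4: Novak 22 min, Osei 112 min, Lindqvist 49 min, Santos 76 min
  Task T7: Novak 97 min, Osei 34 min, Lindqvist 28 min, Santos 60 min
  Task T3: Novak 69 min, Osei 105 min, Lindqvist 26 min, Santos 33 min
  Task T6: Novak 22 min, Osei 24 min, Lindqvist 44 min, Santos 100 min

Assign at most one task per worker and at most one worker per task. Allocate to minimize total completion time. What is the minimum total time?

Minimum total: 107 min

Optimal: Novak→Task T4 (22 min), Osei→Task T6 (24 min), Lindqvist→Task T7 (28 min), Santos→Task T3 (33 min) — total 22+24+28+33 = 107 min.
Row-greedy (each worker in turn takes its cheapest remaining task) gives 132 min, worse by 25.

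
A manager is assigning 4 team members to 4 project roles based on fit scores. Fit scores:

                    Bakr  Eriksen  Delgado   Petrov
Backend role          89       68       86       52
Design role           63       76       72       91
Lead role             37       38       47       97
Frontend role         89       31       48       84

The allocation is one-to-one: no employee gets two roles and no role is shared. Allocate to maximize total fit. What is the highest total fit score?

Max total: 348 pts

Optimal: Bakr→Frontend role (89 pts), Eriksen→Design role (76 pts), Delgado→Backend role (86 pts), Petrov→Lead role (97 pts) — total 89+76+86+97 = 348 pts.
Max-entry greedy (repeatedly take the single best remaining cell) gives 310 pts, worse by 38.
Swapping Delgado↔Eriksen (Delgado→Design role 72 pts, Eriksen→Backend role 68 pts) loses 22.
Checked against all permutations: 348 pts is optimal.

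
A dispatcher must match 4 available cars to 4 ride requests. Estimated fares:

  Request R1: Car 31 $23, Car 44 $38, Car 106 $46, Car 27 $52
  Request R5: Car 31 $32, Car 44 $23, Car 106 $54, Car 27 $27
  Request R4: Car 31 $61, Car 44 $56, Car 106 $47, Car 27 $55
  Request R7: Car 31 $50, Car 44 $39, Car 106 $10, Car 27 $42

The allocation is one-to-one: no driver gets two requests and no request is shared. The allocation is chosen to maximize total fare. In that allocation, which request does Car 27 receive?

This is a one-to-one assignment (maximum-weight bipartite matching).
Optimal: Car 31→Request R7 ($50), Car 44→Request R4 ($56), Car 106→Request R5 ($54), Car 27→Request R1 ($52) — total 50+56+54+52 = $212.
Row-greedy (each driver in turn takes its best remaining request) gives $206, worse by 6.
Next-best assignment: Car 31→Request R4, Car 44→Request R7, Car 106→Request R5, Car 27→Request R1 = $206.
Swapping Car 31↔Car 27 (Car 31→Request R1 $23, Car 27→Request R7 $42) loses 37.
Checked against all permutations: $212 is optimal.
Car 27's own top request is Request R4 ($55), but forcing Car 27→Request R4 and reassigning the rest optimally gives only $197 — worse by 15.

Car 27 receives Request R1.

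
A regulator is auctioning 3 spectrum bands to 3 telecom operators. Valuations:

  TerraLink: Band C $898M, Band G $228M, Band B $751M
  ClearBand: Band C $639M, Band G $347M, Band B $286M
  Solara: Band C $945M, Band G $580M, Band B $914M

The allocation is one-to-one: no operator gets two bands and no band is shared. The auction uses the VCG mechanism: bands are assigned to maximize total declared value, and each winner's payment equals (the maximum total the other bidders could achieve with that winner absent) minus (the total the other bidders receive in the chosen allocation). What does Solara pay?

Solara pays $145M.

Efficient allocation: TerraLink→Band C ($898M), ClearBand→Band G ($347M), Solara→Band B ($914M); total welfare W = $2159M.
Solara receives Band B at value $914M, so the others get W − 914 = $1245M.
Without Solara: best allocation of the remaining 2 bidders over all 3 bands is TerraLink→Band B ($751M), ClearBand→Band C ($639M), total $1390M.
VCG payment = (others' best without Solara) − (others' welfare with Solara) = 1390 − 1245 = $145M.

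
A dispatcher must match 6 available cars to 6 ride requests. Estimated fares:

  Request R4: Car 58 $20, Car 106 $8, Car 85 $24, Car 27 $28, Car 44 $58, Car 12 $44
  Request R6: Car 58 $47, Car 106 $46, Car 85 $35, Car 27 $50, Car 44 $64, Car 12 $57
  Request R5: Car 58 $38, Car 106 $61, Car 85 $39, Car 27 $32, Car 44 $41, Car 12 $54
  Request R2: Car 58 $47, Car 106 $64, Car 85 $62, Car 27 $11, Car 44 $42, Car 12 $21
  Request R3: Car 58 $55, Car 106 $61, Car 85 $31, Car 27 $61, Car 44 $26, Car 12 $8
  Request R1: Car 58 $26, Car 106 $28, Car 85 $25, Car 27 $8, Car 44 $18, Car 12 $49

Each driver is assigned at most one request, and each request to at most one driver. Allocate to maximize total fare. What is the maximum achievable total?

Max total: $338

Optimal: Car 58→Request R6 ($47), Car 106→Request R5 ($61), Car 85→Request R2 ($62), Car 27→Request R3 ($61), Car 44→Request R4 ($58), Car 12→Request R1 ($49) — total 47+61+62+61+58+49 = $338.
Max-entry greedy (repeatedly take the single best remaining cell) gives $293, worse by 45.
Next-best assignment: Car 58→Request R3, Car 106→Request R5, Car 85→Request R2, Car 27→Request R6, Car 44→Request R4, Car 12→Request R1 = $335.
Swapping Car 44↔Car 85 (Car 44→Request R2 $42, Car 85→Request R4 $24) loses 54.
No other one-to-one assignment exceeds $338.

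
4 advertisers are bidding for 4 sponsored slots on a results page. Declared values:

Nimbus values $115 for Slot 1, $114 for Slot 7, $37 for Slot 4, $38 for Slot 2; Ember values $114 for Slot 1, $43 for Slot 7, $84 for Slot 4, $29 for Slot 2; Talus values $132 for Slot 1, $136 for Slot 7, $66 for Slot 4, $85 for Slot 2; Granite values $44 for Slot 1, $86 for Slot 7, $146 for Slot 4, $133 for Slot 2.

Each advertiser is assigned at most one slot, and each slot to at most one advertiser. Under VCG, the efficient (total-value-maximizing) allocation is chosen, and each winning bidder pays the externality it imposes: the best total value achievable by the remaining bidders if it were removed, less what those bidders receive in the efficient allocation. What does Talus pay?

Efficient allocation: Nimbus→Slot 1 ($115), Ember→Slot 4 ($84), Talus→Slot 7 ($136), Granite→Slot 2 ($133); total welfare W = $468.
Talus receives Slot 7 at value $136, so the others get W − 136 = $332.
Without Talus: best allocation of the remaining 3 bidders over all 4 slots is Nimbus→Slot 7 ($114), Ember→Slot 1 ($114), Granite→Slot 4 ($146), total $374.
VCG payment = (others' best without Talus) − (others' welfare with Talus) = 374 − 332 = $42.

Talus pays $42.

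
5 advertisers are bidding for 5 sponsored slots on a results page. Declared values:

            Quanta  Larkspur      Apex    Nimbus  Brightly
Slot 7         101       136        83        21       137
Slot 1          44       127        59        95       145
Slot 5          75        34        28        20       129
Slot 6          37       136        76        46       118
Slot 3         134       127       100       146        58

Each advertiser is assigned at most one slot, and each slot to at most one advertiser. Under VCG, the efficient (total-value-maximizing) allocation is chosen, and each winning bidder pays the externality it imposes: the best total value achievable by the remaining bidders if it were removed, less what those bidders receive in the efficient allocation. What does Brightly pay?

Brightly pays $10.

Efficient allocation: Quanta→Slot 5 ($75), Larkspur→Slot 6 ($136), Apex→Slot 7 ($83), Nimbus→Slot 3 ($146), Brightly→Slot 1 ($145); total welfare W = $585.
Brightly receives Slot 1 at value $145, so the others get W − 145 = $440.
Without Brightly: best allocation of the remaining 4 bidders over all 5 slots is Quanta→Slot 7 ($101), Larkspur→Slot 1 ($127), Apex→Slot 6 ($76), Nimbus→Slot 3 ($146), total $450.
VCG payment = (others' best without Brightly) − (others' welfare with Brightly) = 450 − 440 = $10.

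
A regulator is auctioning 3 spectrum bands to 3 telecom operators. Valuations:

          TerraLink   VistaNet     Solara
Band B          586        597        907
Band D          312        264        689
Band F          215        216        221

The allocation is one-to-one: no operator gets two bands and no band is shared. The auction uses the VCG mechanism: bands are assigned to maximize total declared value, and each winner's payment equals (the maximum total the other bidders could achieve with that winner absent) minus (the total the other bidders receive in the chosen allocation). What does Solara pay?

Efficient allocation: TerraLink→Band F ($215M), VistaNet→Band B ($597M), Solara→Band D ($689M); total welfare W = $1501M.
Solara receives Band D at value $689M, so the others get W − 689 = $812M.
Without Solara: best allocation of the remaining 2 bidders over all 3 bands is TerraLink→Band D ($312M), VistaNet→Band B ($597M), total $909M.
VCG payment = (others' best without Solara) − (others' welfare with Solara) = 909 − 812 = $97M.

Solara pays $97M.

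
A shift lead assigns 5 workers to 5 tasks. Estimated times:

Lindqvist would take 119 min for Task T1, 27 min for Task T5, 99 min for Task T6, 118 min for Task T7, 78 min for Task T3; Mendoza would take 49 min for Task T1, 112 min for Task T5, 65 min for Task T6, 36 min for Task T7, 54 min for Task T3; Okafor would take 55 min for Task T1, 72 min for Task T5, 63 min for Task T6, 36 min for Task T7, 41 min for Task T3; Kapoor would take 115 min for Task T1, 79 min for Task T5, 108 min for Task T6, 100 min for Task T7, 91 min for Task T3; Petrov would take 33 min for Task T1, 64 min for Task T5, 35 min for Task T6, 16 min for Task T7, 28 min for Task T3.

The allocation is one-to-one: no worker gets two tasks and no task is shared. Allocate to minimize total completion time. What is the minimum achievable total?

This is a one-to-one assignment (minimum-cost bipartite matching).
Optimal: Lindqvist→Task T5 (27 min), Mendoza→Task T1 (49 min), Okafor→Task T7 (36 min), Kapoor→Task T3 (91 min), Petrov→Task T6 (35 min) — total 27+49+36+91+35 = 238 min.
Column-greedy (each task in turn goes to its cheapest remaining worker) gives 250 min, worse by 12.

Minimum total: 238 min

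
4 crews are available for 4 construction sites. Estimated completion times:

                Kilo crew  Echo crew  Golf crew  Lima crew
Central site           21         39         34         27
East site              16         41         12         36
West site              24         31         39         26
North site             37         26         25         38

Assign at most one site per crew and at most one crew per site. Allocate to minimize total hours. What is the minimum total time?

Min total: 85 hours

Optimal: Kilo crew→Central site (21 hours), Echo crew→North site (26 hours), Golf crew→East site (12 hours), Lima crew→West site (26 hours) — total 21+26+12+26 = 85 hours.
Row-greedy (each crew in turn takes its cheapest remaining site) gives 102 hours, worse by 17.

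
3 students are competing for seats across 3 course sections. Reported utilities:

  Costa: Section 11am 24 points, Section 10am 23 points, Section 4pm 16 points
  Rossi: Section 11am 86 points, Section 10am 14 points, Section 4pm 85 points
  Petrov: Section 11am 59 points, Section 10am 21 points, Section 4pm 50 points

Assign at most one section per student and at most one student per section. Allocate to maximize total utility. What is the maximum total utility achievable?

This is a one-to-one assignment (maximum-weight bipartite matching).
Optimal: Costa→Section 10am (23 points), Rossi→Section 4pm (85 points), Petrov→Section 11am (59 points) — total 23+85+59 = 167 points.
Row-greedy (each student in turn takes its best remaining section) gives 130 points, worse by 37.

Max total: 167 points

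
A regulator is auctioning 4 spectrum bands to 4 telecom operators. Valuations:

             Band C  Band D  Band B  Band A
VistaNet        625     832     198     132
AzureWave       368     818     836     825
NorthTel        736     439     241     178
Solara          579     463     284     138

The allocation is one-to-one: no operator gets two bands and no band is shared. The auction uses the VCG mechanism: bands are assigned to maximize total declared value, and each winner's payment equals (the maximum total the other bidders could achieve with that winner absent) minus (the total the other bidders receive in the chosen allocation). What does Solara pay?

Solara pays $11M.

Efficient allocation: VistaNet→Band D ($832M), AzureWave→Band A ($825M), NorthTel→Band C ($736M), Solara→Band B ($284M); total welfare W = $2677M.
Solara receives Band B at value $284M, so the others get W − 284 = $2393M.
Without Solara: best allocation of the remaining 3 bidders over all 4 bands is VistaNet→Band D ($832M), AzureWave→Band B ($836M), NorthTel→Band C ($736M), total $2404M.
VCG payment = (others' best without Solara) − (others' welfare with Solara) = 2404 − 2393 = $11M.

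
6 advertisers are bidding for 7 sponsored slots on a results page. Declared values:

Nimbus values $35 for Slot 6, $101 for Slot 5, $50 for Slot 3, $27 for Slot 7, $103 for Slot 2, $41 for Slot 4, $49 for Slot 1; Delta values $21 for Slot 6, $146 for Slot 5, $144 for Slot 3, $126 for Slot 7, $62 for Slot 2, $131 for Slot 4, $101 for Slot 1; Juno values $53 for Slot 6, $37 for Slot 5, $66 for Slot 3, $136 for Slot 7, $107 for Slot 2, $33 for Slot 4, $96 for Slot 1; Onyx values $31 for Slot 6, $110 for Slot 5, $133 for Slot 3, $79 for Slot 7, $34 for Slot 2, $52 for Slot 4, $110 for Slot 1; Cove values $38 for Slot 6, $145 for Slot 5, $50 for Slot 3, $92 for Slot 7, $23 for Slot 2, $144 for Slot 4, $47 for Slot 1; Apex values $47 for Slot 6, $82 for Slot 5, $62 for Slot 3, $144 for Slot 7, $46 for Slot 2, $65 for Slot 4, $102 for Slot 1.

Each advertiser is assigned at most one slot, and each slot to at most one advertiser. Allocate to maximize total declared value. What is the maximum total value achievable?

Optimal: Nimbus→Slot 2 ($103), Delta→Slot 5 ($146), Juno→Slot 1 ($96), Onyx→Slot 3 ($133), Cove→Slot 4 ($144), Apex→Slot 7 ($144) — total 103+146+96+133+144+144 = $766.
Next-best assignment: Nimbus→Slot 2, Delta→Slot 5, Juno→Slot 7, Onyx→Slot 3, Cove→Slot 4, Apex→Slot 1 = $764.
No other one-to-one assignment exceeds $766.

Maximum total: $766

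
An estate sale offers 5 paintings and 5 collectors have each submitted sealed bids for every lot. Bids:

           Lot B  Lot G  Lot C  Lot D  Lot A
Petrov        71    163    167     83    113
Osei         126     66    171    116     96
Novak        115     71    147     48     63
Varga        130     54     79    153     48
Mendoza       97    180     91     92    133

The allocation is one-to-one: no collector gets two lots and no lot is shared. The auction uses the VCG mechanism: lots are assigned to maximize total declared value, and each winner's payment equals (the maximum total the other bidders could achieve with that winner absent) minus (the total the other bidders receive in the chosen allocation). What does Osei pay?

Efficient allocation: Petrov→Lot G ($163), Osei→Lot C ($171), Novak→Lot B ($115), Varga→Lot D ($153), Mendoza→Lot A ($133); total welfare W = $735.
Osei receives Lot C at value $171, so the others get W − 171 = $564.
Without Osei: best allocation of the remaining 4 bidders over all 5 lots is Petrov→Lot C ($167), Novak→Lot B ($115), Varga→Lot D ($153), Mendoza→Lot G ($180), total $615.
VCG payment = (others' best without Osei) − (others' welfare with Osei) = 615 − 564 = $51.

Osei pays $51.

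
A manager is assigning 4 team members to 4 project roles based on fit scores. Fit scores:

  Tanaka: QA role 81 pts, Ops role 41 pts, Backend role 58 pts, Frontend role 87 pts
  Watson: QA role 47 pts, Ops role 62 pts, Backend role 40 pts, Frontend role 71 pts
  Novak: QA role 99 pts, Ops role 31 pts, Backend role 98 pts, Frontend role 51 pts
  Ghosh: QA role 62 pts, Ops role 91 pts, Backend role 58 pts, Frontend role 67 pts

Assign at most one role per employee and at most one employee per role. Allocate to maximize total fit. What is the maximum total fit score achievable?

Max total: 341 pts

Optimal: Tanaka→QA role (81 pts), Watson→Frontend role (71 pts), Novak→Backend role (98 pts), Ghosh→Ops role (91 pts) — total 81+71+98+91 = 341 pts.
Row-greedy (each employee in turn takes its best remaining role) gives 306 pts, worse by 35.
Next-best assignment: Tanaka→Frontend role, Watson→QA role, Novak→Backend role, Ghosh→Ops role = 323 pts.
Swapping Novak↔Ghosh (Novak→Ops role 31 pts, Ghosh→Backend role 58 pts) loses 100.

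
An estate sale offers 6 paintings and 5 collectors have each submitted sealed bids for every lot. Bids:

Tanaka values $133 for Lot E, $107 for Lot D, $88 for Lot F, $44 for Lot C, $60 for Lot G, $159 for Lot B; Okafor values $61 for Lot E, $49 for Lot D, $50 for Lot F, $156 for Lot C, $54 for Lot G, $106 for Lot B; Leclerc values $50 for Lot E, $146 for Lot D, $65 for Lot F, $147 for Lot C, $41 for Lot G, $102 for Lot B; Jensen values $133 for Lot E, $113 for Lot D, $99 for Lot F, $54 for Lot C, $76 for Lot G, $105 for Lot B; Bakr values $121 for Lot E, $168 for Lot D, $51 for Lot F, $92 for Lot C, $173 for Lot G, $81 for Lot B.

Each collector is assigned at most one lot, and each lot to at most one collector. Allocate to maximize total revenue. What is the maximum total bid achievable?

Optimal: Tanaka→Lot B ($159), Okafor→Lot C ($156), Leclerc→Lot D ($146), Jensen→Lot E ($133), Bakr→Lot G ($173) — total 159+156+146+133+173 = $767.
Column-greedy (each lot in turn goes to its best remaining collector) gives $597, worse by 170.
No other one-to-one assignment exceeds $767.

Maximum total: $767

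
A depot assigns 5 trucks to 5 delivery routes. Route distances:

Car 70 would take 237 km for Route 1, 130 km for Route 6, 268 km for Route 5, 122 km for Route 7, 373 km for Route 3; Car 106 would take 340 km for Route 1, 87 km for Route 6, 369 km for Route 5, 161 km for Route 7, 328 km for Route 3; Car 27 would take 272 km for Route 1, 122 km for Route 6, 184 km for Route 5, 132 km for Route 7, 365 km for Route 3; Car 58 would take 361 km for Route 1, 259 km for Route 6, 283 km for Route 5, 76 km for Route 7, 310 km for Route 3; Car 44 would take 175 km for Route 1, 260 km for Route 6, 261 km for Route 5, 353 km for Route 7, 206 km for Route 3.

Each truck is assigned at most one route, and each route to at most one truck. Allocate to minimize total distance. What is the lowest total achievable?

This is a one-to-one assignment (minimum-cost bipartite matching).
Optimal: Car 70→Route 1 (237 km), Car 106→Route 6 (87 km), Car 27→Route 5 (184 km), Car 58→Route 7 (76 km), Car 44→Route 3 (206 km) — total 237+87+184+76+206 = 790 km.
Column-greedy (each route in turn goes to its cheapest remaining truck) gives 895 km, worse by 105.
Next-best assignment: Car 70→Route 7, Car 106→Route 6, Car 27→Route 5, Car 58→Route 3, Car 44→Route 1 = 878 km.
Checked against all permutations: 790 km is optimal.

Minimum total: 790 km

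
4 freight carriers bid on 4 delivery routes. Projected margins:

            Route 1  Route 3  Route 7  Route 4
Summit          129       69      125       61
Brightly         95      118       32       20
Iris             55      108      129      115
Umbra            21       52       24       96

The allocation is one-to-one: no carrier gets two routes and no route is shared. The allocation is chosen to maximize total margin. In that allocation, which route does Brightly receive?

Optimal: Summit→Route 1 ($129k), Brightly→Route 3 ($118k), Iris→Route 7 ($129k), Umbra→Route 4 ($96k) — total 129+118+129+96 = $472k.
Swapping Iris↔Brightly (Iris→Route 3 $108k, Brightly→Route 7 $32k) loses 107.
Checked against all permutations: $472k is optimal.

Brightly receives Route 3.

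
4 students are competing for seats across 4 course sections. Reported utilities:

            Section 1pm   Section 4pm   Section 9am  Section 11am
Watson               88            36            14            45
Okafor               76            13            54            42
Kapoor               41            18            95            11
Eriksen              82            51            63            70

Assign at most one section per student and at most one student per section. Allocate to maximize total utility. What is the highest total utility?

Optimal: Watson→Section 4pm (36 points), Okafor→Section 1pm (76 points), Kapoor→Section 9am (95 points), Eriksen→Section 11am (70 points) — total 36+76+95+70 = 277 points.
Max-entry greedy (repeatedly take the single best remaining cell) gives 266 points, worse by 11.
Next-best assignment: Watson→Section 1pm, Okafor→Section 11am, Kapoor→Section 9am, Eriksen→Section 4pm = 276 points.
Checked against all permutations: 277 points is optimal.

Max total: 277 points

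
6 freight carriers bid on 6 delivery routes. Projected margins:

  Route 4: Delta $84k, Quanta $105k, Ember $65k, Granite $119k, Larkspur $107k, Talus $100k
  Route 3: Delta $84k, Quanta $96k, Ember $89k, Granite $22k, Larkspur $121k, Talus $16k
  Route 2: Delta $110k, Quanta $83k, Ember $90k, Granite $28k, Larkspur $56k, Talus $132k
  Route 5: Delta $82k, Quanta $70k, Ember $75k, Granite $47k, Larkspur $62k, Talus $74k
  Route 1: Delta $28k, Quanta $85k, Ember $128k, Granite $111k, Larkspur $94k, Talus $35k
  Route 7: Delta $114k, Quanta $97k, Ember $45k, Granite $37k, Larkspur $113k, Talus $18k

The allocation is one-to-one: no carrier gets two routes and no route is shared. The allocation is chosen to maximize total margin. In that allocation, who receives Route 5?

Treat this as an assignment problem: match each carrier to one route.
Optimal: Delta→Route 7 ($114k), Quanta→Route 5 ($70k), Ember→Route 1 ($128k), Granite→Route 4 ($119k), Larkspur→Route 3 ($121k), Talus→Route 2 ($132k) — total 114+70+128+119+121+132 = $684k.
Column-greedy (each route in turn goes to its best remaining carrier) gives $679k, worse by 5.
Next-best assignment: Delta→Route 5, Quanta→Route 7, Ember→Route 1, Granite→Route 4, Larkspur→Route 3, Talus→Route 2 = $679k.
Every other assignment is strictly worse.
Quanta's own top route is Route 4 ($105k), but forcing Quanta→Route 4 and reassigning the rest optimally gives only $658k — worse by 26.

Quanta receives Route 5.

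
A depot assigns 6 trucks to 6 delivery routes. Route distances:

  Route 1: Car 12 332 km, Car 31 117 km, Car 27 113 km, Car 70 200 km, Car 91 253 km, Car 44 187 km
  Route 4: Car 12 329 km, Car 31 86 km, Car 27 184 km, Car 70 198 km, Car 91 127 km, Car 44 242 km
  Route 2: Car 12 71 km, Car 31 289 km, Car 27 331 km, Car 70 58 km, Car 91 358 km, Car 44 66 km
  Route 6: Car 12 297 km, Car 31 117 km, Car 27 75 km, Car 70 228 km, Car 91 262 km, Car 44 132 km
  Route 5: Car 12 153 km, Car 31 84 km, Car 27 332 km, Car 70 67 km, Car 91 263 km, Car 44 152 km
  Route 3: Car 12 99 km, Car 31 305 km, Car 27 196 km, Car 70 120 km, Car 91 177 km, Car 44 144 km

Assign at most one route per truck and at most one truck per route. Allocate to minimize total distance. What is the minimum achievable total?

Min total: 551 km

Optimal: Car 12→Route 3 (99 km), Car 31→Route 1 (117 km), Car 27→Route 6 (75 km), Car 70→Route 5 (67 km), Car 91→Route 4 (127 km), Car 44→Route 2 (66 km) — total 99+117+75+67+127+66 = 551 km.
Min-entry greedy (repeatedly take the single cheapest remaining cell) gives 630 km, worse by 79.
Next-best assignment: Car 12→Route 3, Car 31→Route 6, Car 27→Route 1, Car 70→Route 5, Car 91→Route 4, Car 44→Route 2 = 589 km.
Every other assignment is strictly worse.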